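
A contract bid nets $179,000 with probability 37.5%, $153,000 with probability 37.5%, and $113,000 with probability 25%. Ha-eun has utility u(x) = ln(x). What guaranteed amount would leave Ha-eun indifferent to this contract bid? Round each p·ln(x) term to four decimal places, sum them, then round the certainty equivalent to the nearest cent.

E[u] = 0.375·ln(179000) + 0.375·ln(153000) + 0.25·ln(113000) = 4.5357 + 4.4768 + 2.9088 = 11.9213
CE = e^11.9213 ≈ 150437.05

$150,437.05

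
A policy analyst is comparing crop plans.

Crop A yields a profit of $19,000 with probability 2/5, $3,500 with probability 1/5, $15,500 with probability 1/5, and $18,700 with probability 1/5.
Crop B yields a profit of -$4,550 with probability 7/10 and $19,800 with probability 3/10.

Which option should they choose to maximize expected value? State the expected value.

Crop A = 2/5 × 19000 + 1/5 × 3500 + 1/5 × 15500 + 1/5 × 18700 = 7600 + 700 + 3100 + 3740 = 15140
Crop B = 7/10 × (-4550) + 3/10 × 19800 = -3185 + 5940 = 2755

Crop A ($15,140)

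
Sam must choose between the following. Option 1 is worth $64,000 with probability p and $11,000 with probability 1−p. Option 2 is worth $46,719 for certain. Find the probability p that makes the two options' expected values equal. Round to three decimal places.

p = 0.674

p·64000 + (1−p)·11000 = 46719
53000p + 11000 = 46719
p = (46719 − 11000) / 53000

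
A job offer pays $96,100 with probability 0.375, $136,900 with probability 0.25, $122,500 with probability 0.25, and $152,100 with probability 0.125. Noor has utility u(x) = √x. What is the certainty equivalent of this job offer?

E[u] = 0.375·√96100 + 0.25·√136900 + 0.25·√122500 + 0.125·√152100 = 0.375·310 + 0.25·370 + 0.25·350 + 0.125·390 = 345
CE = (345)² = 119025

$119,025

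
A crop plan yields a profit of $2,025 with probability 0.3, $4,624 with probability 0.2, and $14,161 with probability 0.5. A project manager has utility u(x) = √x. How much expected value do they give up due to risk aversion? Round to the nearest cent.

E[u] = 0.3·√2025 + 0.2·√4624 + 0.5·√14161 = 0.3·45 + 0.2·68 + 0.5·119 = 86.6
CE = (86.6)² = 7499.56
Risk premium = EV − CE = 8612.8 − 7499.56 = 1113.24

$1,113.24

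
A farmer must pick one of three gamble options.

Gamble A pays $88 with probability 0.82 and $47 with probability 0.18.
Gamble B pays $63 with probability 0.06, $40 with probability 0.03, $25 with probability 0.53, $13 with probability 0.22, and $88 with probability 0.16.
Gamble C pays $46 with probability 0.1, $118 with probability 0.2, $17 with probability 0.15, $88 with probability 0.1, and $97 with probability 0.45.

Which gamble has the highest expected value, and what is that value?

Gamble C ($83.20)

Gamble A = 0.82 × 88 + 0.18 × 47 = 72.16 + 8.46 = 80.62
Gamble B = 0.06 × 63 + 0.03 × 40 + 0.53 × 25 + 0.22 × 13 + 0.16 × 88 = 3.78 + 1.2 + 13.25 + 2.86 + 14.08 = 35.17
Gamble C = 0.1 × 46 + 0.2 × 118 + 0.15 × 17 + 0.1 × 88 + 0.45 × 97 = 4.6 + 23.6 + 2.55 + 8.8 + 43.65 = 83.2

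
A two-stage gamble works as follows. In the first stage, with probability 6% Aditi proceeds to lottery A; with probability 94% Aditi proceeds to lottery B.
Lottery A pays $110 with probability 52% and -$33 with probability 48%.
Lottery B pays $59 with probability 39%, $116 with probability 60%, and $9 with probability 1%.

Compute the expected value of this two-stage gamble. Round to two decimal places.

$89.62

EV(A) = 0.52 × 110 + 0.48 × (-33) = 57.2 − 15.84 = 41.36
EV(B) = 0.39 × 59 + 0.6 × 116 + 0.01 × 9 = 23.01 + 69.6 + 0.09 = 92.7
Overall = 0.06 × 41.36 + 0.94 × 92.7 = 2.4816 + 87.138 = 89.6196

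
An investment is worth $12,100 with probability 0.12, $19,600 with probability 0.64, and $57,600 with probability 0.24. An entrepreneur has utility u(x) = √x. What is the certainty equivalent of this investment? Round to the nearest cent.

$25,728.16

E[u] = 0.12·√12100 + 0.64·√19600 + 0.24·√57600 = 0.12·110 + 0.64·140 + 0.24·240 = 160.4
CE = (160.4)² = 25728.16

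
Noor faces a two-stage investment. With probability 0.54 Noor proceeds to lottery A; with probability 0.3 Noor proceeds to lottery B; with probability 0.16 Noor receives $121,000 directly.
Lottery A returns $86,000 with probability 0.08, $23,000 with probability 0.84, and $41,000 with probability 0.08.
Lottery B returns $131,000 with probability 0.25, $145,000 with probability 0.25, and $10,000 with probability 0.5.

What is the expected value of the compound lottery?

EV(A) = 0.08 × 86000 + 0.84 × 23000 + 0.08 × 41000 = 6880 + 19320 + 3280 = 29480
EV(B) = 0.25 × 131000 + 0.25 × 145000 + 0.5 × 10000 = 32750 + 36250 + 5000 = 74000
Branch C: 121000 (certain)
Overall = 0.54 × 29480 + 0.3 × 74000 + 0.16 × 121000 = 15919.2 + 22200 + 19360 = 57479.2

$57,479.20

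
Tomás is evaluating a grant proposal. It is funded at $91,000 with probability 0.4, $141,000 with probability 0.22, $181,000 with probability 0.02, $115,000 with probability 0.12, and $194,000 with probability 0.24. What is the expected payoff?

$131,400

EV = 0.4 × 91000 + 0.22 × 141000 + 0.02 × 181000 + 0.12 × 115000 + 0.24 × 194000 = 36400 + 31020 + 3620 + 13800 + 46560 = 131400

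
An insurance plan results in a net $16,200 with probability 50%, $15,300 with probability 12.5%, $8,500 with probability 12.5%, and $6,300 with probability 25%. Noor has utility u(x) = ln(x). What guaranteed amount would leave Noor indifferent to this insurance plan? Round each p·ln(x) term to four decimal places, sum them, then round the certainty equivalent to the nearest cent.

$11,719.39

E[u] = 0.5·ln(16200) + 0.125·ln(15300) + 0.125·ln(8500) + 0.25·ln(6300) = 4.8464 + 1.2045 + 1.1310 + 2.1871 = 9.3690
CE = e^9.3690 ≈ 11719.39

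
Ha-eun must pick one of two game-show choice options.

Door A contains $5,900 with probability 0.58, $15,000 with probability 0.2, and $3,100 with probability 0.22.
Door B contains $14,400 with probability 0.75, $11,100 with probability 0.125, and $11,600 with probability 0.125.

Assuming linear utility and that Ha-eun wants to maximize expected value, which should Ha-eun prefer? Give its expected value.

Door B ($13,637.50)

Door A = 0.58 × 5900 + 0.2 × 15000 + 0.22 × 3100 = 3422 + 3000 + 682 = 7104
Door B = 0.75 × 14400 + 0.125 × 11100 + 0.125 × 11600 = 10800 + 1387.5 + 1450 = 13637.5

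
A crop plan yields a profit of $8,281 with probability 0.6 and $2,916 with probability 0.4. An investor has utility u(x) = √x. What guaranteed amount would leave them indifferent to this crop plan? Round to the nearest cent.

$5,806.44

E[u] = 0.6·√8281 + 0.4·√2916 = 0.6·91 + 0.4·54 = 76.2
CE = (76.2)² = 5806.44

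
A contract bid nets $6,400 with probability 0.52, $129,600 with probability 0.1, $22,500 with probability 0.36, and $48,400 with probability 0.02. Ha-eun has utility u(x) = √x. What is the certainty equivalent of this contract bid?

$18,496

E[u] = 0.52·√6400 + 0.1·√129600 + 0.36·√22500 + 0.02·√48400 = 0.52·80 + 0.1·360 + 0.36·150 + 0.02·220 = 136
CE = (136)² = 18496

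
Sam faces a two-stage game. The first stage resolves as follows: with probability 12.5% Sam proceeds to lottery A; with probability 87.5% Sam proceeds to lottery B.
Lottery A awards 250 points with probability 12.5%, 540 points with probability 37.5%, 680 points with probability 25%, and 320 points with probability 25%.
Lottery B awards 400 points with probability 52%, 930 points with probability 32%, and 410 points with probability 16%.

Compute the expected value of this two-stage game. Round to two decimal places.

560.27 points

EV(A) = 0.125 × 250 + 0.375 × 540 + 0.25 × 680 + 0.25 × 320 = 31.25 + 202.5 + 170 + 80 = 483.75
EV(B) = 0.52 × 400 + 0.32 × 930 + 0.16 × 410 = 208 + 297.6 + 65.6 = 571.2
Overall = 0.125 × 483.75 + 0.875 × 571.2 = 60.46875 + 499.8 = 560.26875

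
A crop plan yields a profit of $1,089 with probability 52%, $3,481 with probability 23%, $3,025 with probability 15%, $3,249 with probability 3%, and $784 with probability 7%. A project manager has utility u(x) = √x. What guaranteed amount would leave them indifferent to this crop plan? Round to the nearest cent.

E[u] = 0.52·√1089 + 0.23·√3481 + 0.15·√3025 + 0.03·√3249 + 0.07·√784 = 0.52·33 + 0.23·59 + 0.15·55 + 0.03·57 + 0.07·28 = 42.65
CE = (42.65)² = 1819.0225

$1,819.02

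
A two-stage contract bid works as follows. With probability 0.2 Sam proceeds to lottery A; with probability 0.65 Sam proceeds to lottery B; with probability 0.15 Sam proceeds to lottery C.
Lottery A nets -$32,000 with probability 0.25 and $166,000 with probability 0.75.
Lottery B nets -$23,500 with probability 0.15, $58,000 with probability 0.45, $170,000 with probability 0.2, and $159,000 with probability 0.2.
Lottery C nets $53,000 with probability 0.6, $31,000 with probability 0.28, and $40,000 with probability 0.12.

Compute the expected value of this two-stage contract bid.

$87,535.75

EV(A) = 0.25 × (-32000) + 0.75 × 166000 = -8000 + 124500 = 116500
EV(B) = 0.15 × (-23500) + 0.45 × 58000 + 0.2 × 170000 + 0.2 × 159000 = -3525 + 26100 + 34000 + 31800 = 88375
EV(C) = 0.6 × 53000 + 0.28 × 31000 + 0.12 × 40000 = 31800 + 8680 + 4800 = 45280
Overall = 0.2 × 116500 + 0.65 × 88375 + 0.15 × 45280 = 23300 + 57443.75 + 6792 = 87535.75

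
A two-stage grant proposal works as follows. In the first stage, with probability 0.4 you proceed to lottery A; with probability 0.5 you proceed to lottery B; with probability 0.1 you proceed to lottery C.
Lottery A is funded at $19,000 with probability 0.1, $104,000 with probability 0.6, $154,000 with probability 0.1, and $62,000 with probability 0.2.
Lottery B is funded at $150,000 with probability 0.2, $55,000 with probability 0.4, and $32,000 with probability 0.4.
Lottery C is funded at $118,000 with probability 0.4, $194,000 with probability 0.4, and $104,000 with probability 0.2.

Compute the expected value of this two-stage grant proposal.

EV(A) = 0.1 × 19000 + 0.6 × 104000 + 0.1 × 154000 + 0.2 × 62000 = 1900 + 62400 + 15400 + 12400 = 92100
EV(B) = 0.2 × 150000 + 0.4 × 55000 + 0.4 × 32000 = 30000 + 22000 + 12800 = 64800
EV(C) = 0.4 × 118000 + 0.4 × 194000 + 0.2 × 104000 = 47200 + 77600 + 20800 = 145600
Overall = 0.4 × 92100 + 0.5 × 64800 + 0.1 × 145600 = 36840 + 32400 + 14560 = 83800

$83,800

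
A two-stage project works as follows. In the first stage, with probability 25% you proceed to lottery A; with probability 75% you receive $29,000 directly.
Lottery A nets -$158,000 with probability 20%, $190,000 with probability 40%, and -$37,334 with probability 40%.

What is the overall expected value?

$29,116.60

EV(A) = 0.2 × (-158000) + 0.4 × 190000 + 0.4 × (-37334) = -31600 + 76000 − 14933.6 = 29466.4
Branch B: 29000 (certain)
Overall = 0.25 × 29466.4 + 0.75 × 29000 = 7366.6 + 21750 = 29116.6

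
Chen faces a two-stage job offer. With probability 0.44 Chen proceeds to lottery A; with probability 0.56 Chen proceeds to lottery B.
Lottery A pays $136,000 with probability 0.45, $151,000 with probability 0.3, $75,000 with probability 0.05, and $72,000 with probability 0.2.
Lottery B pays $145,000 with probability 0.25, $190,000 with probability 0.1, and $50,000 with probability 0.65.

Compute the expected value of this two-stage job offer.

$103,986

EV(A) = 0.45 × 136000 + 0.3 × 151000 + 0.05 × 75000 + 0.2 × 72000 = 61200 + 45300 + 3750 + 14400 = 124650
EV(B) = 0.25 × 145000 + 0.1 × 190000 + 0.65 × 50000 = 36250 + 19000 + 32500 = 87750
Overall = 0.44 × 124650 + 0.56 × 87750 = 54846 + 49140 = 103986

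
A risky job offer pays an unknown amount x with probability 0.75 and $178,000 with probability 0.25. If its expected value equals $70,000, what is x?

0.75·x + 0.25·178000 = 70000
0.75·x = 70000 − 44500 = 25500
x = 25500 / 0.75 = 34000

x = $34,000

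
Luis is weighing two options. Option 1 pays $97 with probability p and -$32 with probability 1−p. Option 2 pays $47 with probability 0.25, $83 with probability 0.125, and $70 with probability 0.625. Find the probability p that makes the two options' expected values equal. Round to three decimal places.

EV(Option 2) = 0.25 × 47 + 0.125 × 83 + 0.625 × 70 = 11.75 + 10.375 + 43.75 = 65.875
p·97 + (1−p)·(-32) = 65.875
129p − 32 = 65.875
p = (65.875 + 32) / 129

p = 0.759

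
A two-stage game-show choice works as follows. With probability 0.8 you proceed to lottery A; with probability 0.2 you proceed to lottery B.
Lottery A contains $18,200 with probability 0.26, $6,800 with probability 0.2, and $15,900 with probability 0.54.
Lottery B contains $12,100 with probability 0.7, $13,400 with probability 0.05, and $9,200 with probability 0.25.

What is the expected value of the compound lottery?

$14,030.40

EV(A) = 0.26 × 18200 + 0.2 × 6800 + 0.54 × 15900 = 4732 + 1360 + 8586 = 14678
EV(B) = 0.7 × 12100 + 0.05 × 13400 + 0.25 × 9200 = 8470 + 670 + 2300 = 11440
Overall = 0.8 × 14678 + 0.2 × 11440 = 11742.4 + 2288 = 14030.4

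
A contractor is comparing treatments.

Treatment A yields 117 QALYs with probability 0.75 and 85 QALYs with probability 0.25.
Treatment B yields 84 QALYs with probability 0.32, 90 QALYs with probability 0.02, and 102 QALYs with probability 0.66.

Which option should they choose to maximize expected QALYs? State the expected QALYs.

Treatment A (109 QALYs)

Treatment A = 0.75 × 117 + 0.25 × 85 = 87.75 + 21.25 = 109
Treatment B = 0.32 × 84 + 0.02 × 90 + 0.66 × 102 = 26.88 + 1.8 + 67.32 = 96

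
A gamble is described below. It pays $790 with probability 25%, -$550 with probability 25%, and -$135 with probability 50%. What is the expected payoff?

-$7.50

EV = 0.25 × 790 + 0.25 × (-550) + 0.5 × (-135) = 197.5 − 137.5 − 67.5 = -7.5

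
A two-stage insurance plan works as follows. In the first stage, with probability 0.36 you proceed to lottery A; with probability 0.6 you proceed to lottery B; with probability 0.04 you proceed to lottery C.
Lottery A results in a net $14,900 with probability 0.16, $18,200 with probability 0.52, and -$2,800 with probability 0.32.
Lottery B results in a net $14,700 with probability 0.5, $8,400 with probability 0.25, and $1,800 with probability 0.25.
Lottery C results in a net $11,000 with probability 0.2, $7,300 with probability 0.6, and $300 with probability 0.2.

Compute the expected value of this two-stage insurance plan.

EV(A) = 0.16 × 14900 + 0.52 × 18200 + 0.32 × (-2800) = 2384 + 9464 − 896 = 10952
EV(B) = 0.5 × 14700 + 0.25 × 8400 + 0.25 × 1800 = 7350 + 2100 + 450 = 9900
EV(C) = 0.2 × 11000 + 0.6 × 7300 + 0.2 × 300 = 2200 + 4380 + 60 = 6640
Overall = 0.36 × 10952 + 0.6 × 9900 + 0.04 × 6640 = 3942.72 + 5940 + 265.6 = 10148.32

$10,148.32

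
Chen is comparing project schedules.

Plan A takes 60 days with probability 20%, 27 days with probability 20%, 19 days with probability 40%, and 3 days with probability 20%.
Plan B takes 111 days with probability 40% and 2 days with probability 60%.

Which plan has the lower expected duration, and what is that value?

Plan A (25.6 days)

Plan A = 0.2 × 60 + 0.2 × 27 + 0.4 × 19 + 0.2 × 3 = 12 + 5.4 + 7.6 + 0.6 = 25.6
Plan B = 0.4 × 111 + 0.6 × 2 = 44.4 + 1.2 = 45.6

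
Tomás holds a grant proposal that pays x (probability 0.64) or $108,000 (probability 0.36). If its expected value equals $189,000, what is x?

0.64·x + 0.36·108000 = 189000
0.64·x = 189000 − 38880 = 150120
x = 150120 / 0.64 = 234562.5

x = $234,562.50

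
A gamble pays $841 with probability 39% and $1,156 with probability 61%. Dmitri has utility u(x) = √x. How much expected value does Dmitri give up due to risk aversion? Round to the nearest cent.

E[u] = 0.39·√841 + 0.61·√1156 = 0.39·29 + 0.61·34 = 32.05
CE = (32.05)² = 1027.2025
Risk premium = EV − CE = 1033.15 − 1027.2025 = 5.9475

$5.95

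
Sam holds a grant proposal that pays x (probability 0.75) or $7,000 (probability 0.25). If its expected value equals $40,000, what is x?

0.75·x + 0.25·7000 = 40000
0.75·x = 40000 − 1750 = 38250
x = 38250 / 0.75 = 51000

x = $51,000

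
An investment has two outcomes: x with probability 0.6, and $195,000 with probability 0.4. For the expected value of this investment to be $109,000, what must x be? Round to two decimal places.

x = $51,666.67

0.6·x + 0.4·195000 = 109000
0.6·x = 109000 − 78000 = 31000
x = 31000 / 0.6 = 51666.6667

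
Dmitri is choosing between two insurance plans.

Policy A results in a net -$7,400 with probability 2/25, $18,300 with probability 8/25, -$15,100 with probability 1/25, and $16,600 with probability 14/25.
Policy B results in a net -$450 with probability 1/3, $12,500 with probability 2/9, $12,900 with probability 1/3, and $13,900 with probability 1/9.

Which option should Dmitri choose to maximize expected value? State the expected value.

Policy A = 2/25 × (-7400) + 8/25 × 18300 + 1/25 × (-15100) + 14/25 × 16600 = -592 + 5856 − 604 + 9296 = 13956
Policy B = 1/3 × (-450) + 2/9 × 12500 + 1/3 × 12900 + 1/9 × 13900 = -150 + 2777.7778 + 4300 + 1544.4444 = 8472.2222

Policy A ($13,956)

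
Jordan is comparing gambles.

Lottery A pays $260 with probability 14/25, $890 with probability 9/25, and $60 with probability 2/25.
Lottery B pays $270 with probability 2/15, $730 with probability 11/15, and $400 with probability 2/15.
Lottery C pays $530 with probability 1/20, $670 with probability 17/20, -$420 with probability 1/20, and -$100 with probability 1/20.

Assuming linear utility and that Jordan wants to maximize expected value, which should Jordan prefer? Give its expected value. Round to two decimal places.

Lottery A = 14/25 × 260 + 9/25 × 890 + 2/25 × 60 = 145.6 + 320.4 + 4.8 = 470.8
Lottery B = 2/15 × 270 + 11/15 × 730 + 2/15 × 400 = 36 + 535.3333 + 53.3333 = 624.6667
Lottery C = 1/20 × 530 + 17/20 × 670 + 1/20 × (-420) + 1/20 × (-100) = 26.5 + 569.5 − 21 − 5 = 570

Lottery B ($624.67)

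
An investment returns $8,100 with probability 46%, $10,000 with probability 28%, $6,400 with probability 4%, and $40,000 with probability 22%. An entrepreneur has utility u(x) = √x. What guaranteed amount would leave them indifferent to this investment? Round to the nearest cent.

$13,595.56

E[u] = 0.46·√8100 + 0.28·√10000 + 0.04·√6400 + 0.22·√40000 = 0.46·90 + 0.28·100 + 0.04·80 + 0.22·200 = 116.6
CE = (116.6)² = 13595.56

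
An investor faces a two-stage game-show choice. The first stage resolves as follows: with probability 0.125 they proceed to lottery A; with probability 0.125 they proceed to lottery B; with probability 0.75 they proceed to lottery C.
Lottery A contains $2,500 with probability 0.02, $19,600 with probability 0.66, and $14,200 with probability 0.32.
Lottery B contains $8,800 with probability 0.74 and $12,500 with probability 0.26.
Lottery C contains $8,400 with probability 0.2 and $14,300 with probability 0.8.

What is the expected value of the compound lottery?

EV(A) = 0.02 × 2500 + 0.66 × 19600 + 0.32 × 14200 = 50 + 12936 + 4544 = 17530
EV(B) = 0.74 × 8800 + 0.26 × 12500 = 6512 + 3250 = 9762
EV(C) = 0.2 × 8400 + 0.8 × 14300 = 1680 + 11440 = 13120
Overall = 0.125 × 17530 + 0.125 × 9762 + 0.75 × 13120 = 2191.25 + 1220.25 + 9840 = 13251.5

$13,251.50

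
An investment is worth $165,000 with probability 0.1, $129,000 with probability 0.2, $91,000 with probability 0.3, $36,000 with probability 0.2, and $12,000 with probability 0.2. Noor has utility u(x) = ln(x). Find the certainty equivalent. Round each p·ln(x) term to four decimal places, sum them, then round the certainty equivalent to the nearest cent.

$57,371.33

E[u] = 0.1·ln(165000) + 0.2·ln(129000) + 0.3·ln(91000) + 0.2·ln(36000) + 0.2·ln(12000) = 1.2014 + 2.3535 + 3.4256 + 2.0983 + 1.8785 = 10.9573
CE = e^10.9573 ≈ 57371.33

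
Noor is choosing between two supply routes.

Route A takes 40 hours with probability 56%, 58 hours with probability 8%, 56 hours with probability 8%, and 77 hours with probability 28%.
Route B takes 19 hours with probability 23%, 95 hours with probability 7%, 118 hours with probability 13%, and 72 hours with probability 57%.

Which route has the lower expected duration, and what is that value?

Route A = 0.56 × 40 + 0.08 × 58 + 0.08 × 56 + 0.28 × 77 = 22.4 + 4.64 + 4.48 + 21.56 = 53.08
Route B = 0.23 × 19 + 0.07 × 95 + 0.13 × 118 + 0.57 × 72 = 4.37 + 6.65 + 15.34 + 41.04 = 67.4

Route A (53.08 hours)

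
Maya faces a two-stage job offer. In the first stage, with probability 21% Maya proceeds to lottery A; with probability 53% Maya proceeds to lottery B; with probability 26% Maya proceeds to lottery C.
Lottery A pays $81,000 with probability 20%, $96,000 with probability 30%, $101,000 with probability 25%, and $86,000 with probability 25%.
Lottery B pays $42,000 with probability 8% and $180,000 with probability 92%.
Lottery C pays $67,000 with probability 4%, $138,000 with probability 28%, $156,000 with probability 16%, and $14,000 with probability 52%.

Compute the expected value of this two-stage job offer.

EV(A) = 0.2 × 81000 + 0.3 × 96000 + 0.25 × 101000 + 0.25 × 86000 = 16200 + 28800 + 25250 + 21500 = 91750
EV(B) = 0.08 × 42000 + 0.92 × 180000 = 3360 + 165600 = 168960
EV(C) = 0.04 × 67000 + 0.28 × 138000 + 0.16 × 156000 + 0.52 × 14000 = 2680 + 38640 + 24960 + 7280 = 73560
Overall = 0.21 × 91750 + 0.53 × 168960 + 0.26 × 73560 = 19267.5 + 89548.8 + 19125.6 = 127941.9

$127,941.90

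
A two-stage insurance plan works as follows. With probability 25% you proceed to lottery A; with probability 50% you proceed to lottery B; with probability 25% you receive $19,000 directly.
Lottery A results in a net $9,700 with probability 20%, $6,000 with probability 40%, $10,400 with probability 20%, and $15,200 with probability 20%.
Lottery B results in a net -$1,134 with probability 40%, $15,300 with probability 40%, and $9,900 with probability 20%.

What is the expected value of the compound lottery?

$10,938.20

EV(A) = 0.2 × 9700 + 0.4 × 6000 + 0.2 × 10400 + 0.2 × 15200 = 1940 + 2400 + 2080 + 3040 = 9460
EV(B) = 0.4 × (-1134) + 0.4 × 15300 + 0.2 × 9900 = -453.6 + 6120 + 1980 = 7646.4
Branch C: 19000 (certain)
Overall = 0.25 × 9460 + 0.5 × 7646.4 + 0.25 × 19000 = 2365 + 3823.2 + 4750 = 10938.2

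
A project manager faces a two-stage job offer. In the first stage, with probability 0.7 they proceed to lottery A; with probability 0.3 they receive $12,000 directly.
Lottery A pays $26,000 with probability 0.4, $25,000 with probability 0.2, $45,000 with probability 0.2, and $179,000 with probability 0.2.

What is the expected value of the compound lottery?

$45,740

EV(A) = 0.4 × 26000 + 0.2 × 25000 + 0.2 × 45000 + 0.2 × 179000 = 10400 + 5000 + 9000 + 35800 = 60200
Branch B: 12000 (certain)
Overall = 0.7 × 60200 + 0.3 × 12000 = 42140 + 3600 = 45740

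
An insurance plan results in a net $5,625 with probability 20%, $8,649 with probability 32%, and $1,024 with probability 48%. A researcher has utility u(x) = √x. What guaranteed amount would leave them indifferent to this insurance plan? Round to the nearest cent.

$3,614.41

E[u] = 0.2·√5625 + 0.32·√8649 + 0.48·√1024 = 0.2·75 + 0.32·93 + 0.48·32 = 60.12
CE = (60.12)² = 3614.4144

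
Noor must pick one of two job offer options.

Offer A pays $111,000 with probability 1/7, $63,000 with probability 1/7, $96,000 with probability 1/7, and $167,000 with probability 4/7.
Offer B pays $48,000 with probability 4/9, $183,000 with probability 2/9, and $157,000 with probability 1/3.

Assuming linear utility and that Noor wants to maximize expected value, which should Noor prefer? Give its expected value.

Offer A = 1/7 × 111000 + 1/7 × 63000 + 1/7 × 96000 + 4/7 × 167000 = 15857.1429 + 9000 + 13714.2857 + 95428.5714 = 134000
Offer B = 4/9 × 48000 + 2/9 × 183000 + 1/3 × 157000 = 21333.3333 + 40666.6667 + 52333.3333 = 114333.3333

Offer A ($134,000)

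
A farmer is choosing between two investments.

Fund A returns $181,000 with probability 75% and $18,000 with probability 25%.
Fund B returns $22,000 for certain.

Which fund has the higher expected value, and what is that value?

Fund A ($140,250)

Fund A = 0.75 × 181000 + 0.25 × 18000 = 135750 + 4500 = 140250
Fund B: 22000 (certain)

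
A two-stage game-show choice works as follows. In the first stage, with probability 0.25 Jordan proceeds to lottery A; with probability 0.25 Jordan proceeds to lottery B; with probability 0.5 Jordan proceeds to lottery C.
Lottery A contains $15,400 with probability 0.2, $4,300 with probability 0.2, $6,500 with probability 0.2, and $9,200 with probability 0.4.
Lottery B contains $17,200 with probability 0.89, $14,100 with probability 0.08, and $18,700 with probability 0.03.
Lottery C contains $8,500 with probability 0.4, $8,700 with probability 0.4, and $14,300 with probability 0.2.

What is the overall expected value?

$11,349.25

EV(A) = 0.2 × 15400 + 0.2 × 4300 + 0.2 × 6500 + 0.4 × 9200 = 3080 + 860 + 1300 + 3680 = 8920
EV(B) = 0.89 × 17200 + 0.08 × 14100 + 0.03 × 18700 = 15308 + 1128 + 561 = 16997
EV(C) = 0.4 × 8500 + 0.4 × 8700 + 0.2 × 14300 = 3400 + 3480 + 2860 = 9740
Overall = 0.25 × 8920 + 0.25 × 16997 + 0.5 × 9740 = 2230 + 4249.25 + 4870 = 11349.25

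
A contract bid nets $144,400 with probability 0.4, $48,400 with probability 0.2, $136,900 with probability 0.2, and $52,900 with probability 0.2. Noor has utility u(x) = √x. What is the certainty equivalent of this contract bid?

E[u] = 0.4·√144400 + 0.2·√48400 + 0.2·√136900 + 0.2·√52900 = 0.4·380 + 0.2·220 + 0.2·370 + 0.2·230 = 316
CE = (316)² = 99856

$99,856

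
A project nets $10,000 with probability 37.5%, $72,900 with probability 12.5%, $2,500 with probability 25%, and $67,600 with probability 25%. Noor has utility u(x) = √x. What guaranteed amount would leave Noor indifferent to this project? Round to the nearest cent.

$22,126.56

E[u] = 0.375·√10000 + 0.125·√72900 + 0.25·√2500 + 0.25·√67600 = 0.375·100 + 0.125·270 + 0.25·50 + 0.25·260 = 148.75
CE = (148.75)² = 22126.5625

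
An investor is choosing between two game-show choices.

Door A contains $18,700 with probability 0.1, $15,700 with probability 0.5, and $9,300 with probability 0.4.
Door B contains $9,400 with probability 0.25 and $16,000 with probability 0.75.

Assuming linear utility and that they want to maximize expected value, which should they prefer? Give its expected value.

Door B ($14,350)

Door A = 0.1 × 18700 + 0.5 × 15700 + 0.4 × 9300 = 1870 + 7850 + 3720 = 13440
Door B = 0.25 × 9400 + 0.75 × 16000 = 2350 + 12000 = 14350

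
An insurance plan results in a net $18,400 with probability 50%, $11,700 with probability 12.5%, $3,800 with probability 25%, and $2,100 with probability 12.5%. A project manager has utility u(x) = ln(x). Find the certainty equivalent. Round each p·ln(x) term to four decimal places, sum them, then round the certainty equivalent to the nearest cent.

E[u] = 0.5·ln(18400) + 0.125·ln(11700) + 0.25·ln(3800) + 0.125·ln(2100) = 4.9101 + 1.1709 + 2.0607 + 0.9562 = 9.0979
CE = e^9.0979 ≈ 8936.51

$8,936.51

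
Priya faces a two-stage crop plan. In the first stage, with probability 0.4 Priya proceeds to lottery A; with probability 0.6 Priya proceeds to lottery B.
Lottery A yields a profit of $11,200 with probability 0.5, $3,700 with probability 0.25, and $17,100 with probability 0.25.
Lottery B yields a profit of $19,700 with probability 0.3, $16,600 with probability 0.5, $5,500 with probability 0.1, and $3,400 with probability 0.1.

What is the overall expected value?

$13,380

EV(A) = 0.5 × 11200 + 0.25 × 3700 + 0.25 × 17100 = 5600 + 925 + 4275 = 10800
EV(B) = 0.3 × 19700 + 0.5 × 16600 + 0.1 × 5500 + 0.1 × 3400 = 5910 + 8300 + 550 + 340 = 15100
Overall = 0.4 × 10800 + 0.6 × 15100 = 4320 + 9060 = 13380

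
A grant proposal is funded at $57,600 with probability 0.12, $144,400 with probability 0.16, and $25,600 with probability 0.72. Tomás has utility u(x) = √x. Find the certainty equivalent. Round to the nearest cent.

$41,943.04

E[u] = 0.12·√57600 + 0.16·√144400 + 0.72·√25600 = 0.12·240 + 0.16·380 + 0.72·160 = 204.8
CE = (204.8)² = 41943.04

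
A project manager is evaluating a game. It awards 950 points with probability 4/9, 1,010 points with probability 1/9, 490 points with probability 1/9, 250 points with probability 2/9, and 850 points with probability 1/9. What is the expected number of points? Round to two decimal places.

738.89 points

EV = 4/9 × 950 + 1/9 × 1010 + 1/9 × 490 + 2/9 × 250 + 1/9 × 850 = 422.2222 + 112.2222 + 54.4444 + 55.5556 + 94.4444 = 738.8889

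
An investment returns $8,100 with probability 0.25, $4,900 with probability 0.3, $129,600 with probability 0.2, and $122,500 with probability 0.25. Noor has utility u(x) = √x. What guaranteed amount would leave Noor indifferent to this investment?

E[u] = 0.25·√8100 + 0.3·√4900 + 0.2·√129600 + 0.25·√122500 = 0.25·90 + 0.3·70 + 0.2·360 + 0.25·350 = 203
CE = (203)² = 41209

$41,209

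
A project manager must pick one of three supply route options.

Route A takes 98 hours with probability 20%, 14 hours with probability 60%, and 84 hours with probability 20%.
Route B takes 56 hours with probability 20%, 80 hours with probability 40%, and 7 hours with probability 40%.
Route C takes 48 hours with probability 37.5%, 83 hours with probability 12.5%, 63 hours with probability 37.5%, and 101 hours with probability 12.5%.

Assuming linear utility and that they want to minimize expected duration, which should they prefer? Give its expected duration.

Route A (44.8 hours)

Route A = 0.2 × 98 + 0.6 × 14 + 0.2 × 84 = 19.6 + 8.4 + 16.8 = 44.8
Route B = 0.2 × 56 + 0.4 × 80 + 0.4 × 7 = 11.2 + 32 + 2.8 = 46
Route C = 0.375 × 48 + 0.125 × 83 + 0.375 × 63 + 0.125 × 101 = 18 + 10.375 + 23.625 + 12.625 = 64.625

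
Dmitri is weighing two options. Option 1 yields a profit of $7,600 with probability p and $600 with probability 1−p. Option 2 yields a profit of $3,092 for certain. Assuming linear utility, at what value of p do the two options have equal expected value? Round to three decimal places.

p = 0.356

p·7600 + (1−p)·600 = 3092
7000p + 600 = 3092
p = (3092 − 600) / 7000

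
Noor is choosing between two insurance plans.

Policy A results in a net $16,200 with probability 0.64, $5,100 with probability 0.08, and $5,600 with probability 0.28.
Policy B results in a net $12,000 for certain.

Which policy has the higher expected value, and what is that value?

Policy A ($12,344)

Policy A = 0.64 × 16200 + 0.08 × 5100 + 0.28 × 5600 = 10368 + 408 + 1568 = 12344
Policy B: 12000 (certain)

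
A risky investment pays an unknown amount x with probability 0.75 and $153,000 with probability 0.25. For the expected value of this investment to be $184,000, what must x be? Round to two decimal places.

x = $194,333.33

0.75·x + 0.25·153000 = 184000
0.75·x = 184000 − 38250 = 145750
x = 145750 / 0.75 = 194333.3333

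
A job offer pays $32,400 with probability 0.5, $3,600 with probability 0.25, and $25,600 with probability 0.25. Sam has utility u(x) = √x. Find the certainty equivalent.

$21,025

E[u] = 0.5·√32400 + 0.25·√3600 + 0.25·√25600 = 0.5·180 + 0.25·60 + 0.25·160 = 145
CE = (145)² = 21025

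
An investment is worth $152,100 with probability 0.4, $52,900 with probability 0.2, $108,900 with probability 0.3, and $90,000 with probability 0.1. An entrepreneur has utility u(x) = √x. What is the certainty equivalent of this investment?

E[u] = 0.4·√152100 + 0.2·√52900 + 0.3·√108900 + 0.1·√90000 = 0.4·390 + 0.2·230 + 0.3·330 + 0.1·300 = 331
CE = (331)² = 109561

$109,561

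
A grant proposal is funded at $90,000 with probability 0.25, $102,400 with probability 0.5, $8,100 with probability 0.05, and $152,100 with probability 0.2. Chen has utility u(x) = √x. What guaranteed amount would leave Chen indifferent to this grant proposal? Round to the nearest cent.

E[u] = 0.25·√90000 + 0.5·√102400 + 0.05·√8100 + 0.2·√152100 = 0.25·300 + 0.5·320 + 0.05·90 + 0.2·390 = 317.5
CE = (317.5)² = 100806.25

$100,806.25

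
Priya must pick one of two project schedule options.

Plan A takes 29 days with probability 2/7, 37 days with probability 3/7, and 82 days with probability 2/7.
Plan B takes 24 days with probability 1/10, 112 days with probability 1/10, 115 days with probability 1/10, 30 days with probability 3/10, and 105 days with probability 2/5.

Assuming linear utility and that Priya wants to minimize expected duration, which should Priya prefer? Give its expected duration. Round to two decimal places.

Plan A (47.57 days)

Plan A = 2/7 × 29 + 3/7 × 37 + 2/7 × 82 = 8.2857 + 15.8571 + 23.4286 = 47.5714
Plan B = 1/10 × 24 + 1/10 × 112 + 1/10 × 115 + 3/10 × 30 + 2/5 × 105 = 2.4 + 11.2 + 11.5 + 9 + 42 = 76.1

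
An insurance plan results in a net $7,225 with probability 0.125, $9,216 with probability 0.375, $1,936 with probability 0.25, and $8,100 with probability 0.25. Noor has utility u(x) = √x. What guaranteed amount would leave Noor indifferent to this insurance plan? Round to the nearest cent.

$6,420.02

E[u] = 0.125·√7225 + 0.375·√9216 + 0.25·√1936 + 0.25·√8100 = 0.125·85 + 0.375·96 + 0.25·44 + 0.25·90 = 80.125
CE = (80.125)² = 6420.015625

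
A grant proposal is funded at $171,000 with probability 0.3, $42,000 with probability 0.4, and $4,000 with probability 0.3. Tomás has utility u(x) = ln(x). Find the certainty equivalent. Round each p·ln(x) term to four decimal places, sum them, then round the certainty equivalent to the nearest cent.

$31,609.09

E[u] = 0.3·ln(171000) + 0.4·ln(42000) + 0.3·ln(4000) = 3.6148 + 4.2582 + 2.4882 = 10.3612
CE = e^10.3612 ≈ 31609.09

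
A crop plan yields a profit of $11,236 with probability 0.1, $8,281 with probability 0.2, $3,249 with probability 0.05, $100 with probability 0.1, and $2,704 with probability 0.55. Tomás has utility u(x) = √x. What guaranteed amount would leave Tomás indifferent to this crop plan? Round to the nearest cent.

E[u] = 0.1·√11236 + 0.2·√8281 + 0.05·√3249 + 0.1·√100 + 0.55·√2704 = 0.1·106 + 0.2·91 + 0.05·57 + 0.1·10 + 0.55·52 = 61.25
CE = (61.25)² = 3751.5625

$3,751.56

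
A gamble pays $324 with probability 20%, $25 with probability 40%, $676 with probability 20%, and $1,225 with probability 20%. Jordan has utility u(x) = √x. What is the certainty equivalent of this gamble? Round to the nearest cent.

E[u] = 0.2·√324 + 0.4·√25 + 0.2·√676 + 0.2·√1225 = 0.2·18 + 0.4·5 + 0.2·26 + 0.2·35 = 17.8
CE = (17.8)² = 316.84

$316.84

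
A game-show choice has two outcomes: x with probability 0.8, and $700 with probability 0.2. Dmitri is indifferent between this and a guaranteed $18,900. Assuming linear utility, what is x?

x = $23,450

0.8·x + 0.2·700 = 18900
0.8·x = 18900 − 140 = 18760
x = 18760 / 0.8 = 23450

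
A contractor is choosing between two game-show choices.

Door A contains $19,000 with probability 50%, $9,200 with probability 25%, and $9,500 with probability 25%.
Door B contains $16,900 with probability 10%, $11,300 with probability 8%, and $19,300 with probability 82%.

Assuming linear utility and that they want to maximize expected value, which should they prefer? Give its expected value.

Door A = 0.5 × 19000 + 0.25 × 9200 + 0.25 × 9500 = 9500 + 2300 + 2375 = 14175
Door B = 0.1 × 16900 + 0.08 × 11300 + 0.82 × 19300 = 1690 + 904 + 15826 = 18420

Door B ($18,420)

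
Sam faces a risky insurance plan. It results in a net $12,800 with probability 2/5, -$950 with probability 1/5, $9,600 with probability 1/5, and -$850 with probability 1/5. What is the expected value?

$6,680

EV = 2/5 × 12800 + 1/5 × (-950) + 1/5 × 9600 + 1/5 × (-850) = 5120 − 190 + 1920 − 170 = 6680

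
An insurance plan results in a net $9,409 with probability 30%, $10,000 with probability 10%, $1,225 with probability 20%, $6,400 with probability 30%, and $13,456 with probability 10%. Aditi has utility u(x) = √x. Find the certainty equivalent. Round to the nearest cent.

$6,674.89

E[u] = 0.3·√9409 + 0.1·√10000 + 0.2·√1225 + 0.3·√6400 + 0.1·√13456 = 0.3·97 + 0.1·100 + 0.2·35 + 0.3·80 + 0.1·116 = 81.7
CE = (81.7)² = 6674.89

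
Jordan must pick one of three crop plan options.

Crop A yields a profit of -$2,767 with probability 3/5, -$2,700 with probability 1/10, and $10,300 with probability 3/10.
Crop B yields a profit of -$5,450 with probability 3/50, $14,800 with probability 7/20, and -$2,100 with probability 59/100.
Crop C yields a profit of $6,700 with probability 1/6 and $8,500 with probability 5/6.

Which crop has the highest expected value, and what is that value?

Crop A = 3/5 × (-2767) + 1/10 × (-2700) + 3/10 × 10300 = -1660.2 − 270 + 3090 = 1159.8
Crop B = 3/50 × (-5450) + 7/20 × 14800 + 59/100 × (-2100) = -327 + 5180 − 1239 = 3614
Crop C = 1/6 × 6700 + 5/6 × 8500 = 1116.6667 + 7083.3333 = 8200

Crop C ($8,200)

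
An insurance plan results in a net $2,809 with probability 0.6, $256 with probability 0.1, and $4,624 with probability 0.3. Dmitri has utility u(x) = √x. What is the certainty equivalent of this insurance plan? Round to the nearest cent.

$2,894.44

E[u] = 0.6·√2809 + 0.1·√256 + 0.3·√4624 = 0.6·53 + 0.1·16 + 0.3·68 = 53.8
CE = (53.8)² = 2894.44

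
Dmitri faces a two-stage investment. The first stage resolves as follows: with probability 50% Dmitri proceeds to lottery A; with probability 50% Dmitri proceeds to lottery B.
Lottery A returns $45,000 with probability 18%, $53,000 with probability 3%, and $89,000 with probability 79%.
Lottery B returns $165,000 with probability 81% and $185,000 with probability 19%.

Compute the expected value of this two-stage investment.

EV(A) = 0.18 × 45000 + 0.03 × 53000 + 0.79 × 89000 = 8100 + 1590 + 70310 = 80000
EV(B) = 0.81 × 165000 + 0.19 × 185000 = 133650 + 35150 = 168800
Overall = 0.5 × 80000 + 0.5 × 168800 = 40000 + 84400 = 124400

$124,400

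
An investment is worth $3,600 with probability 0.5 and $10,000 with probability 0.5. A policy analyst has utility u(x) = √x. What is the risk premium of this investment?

$400

E[u] = 0.5·√3600 + 0.5·√10000 = 0.5·60 + 0.5·100 = 80
CE = (80)² = 6400
Risk premium = EV − CE = 6800 − 6400 = 400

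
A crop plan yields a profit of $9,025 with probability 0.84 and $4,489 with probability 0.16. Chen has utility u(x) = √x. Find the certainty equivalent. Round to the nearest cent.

E[u] = 0.84·√9025 + 0.16·√4489 = 0.84·95 + 0.16·67 = 90.52
CE = (90.52)² = 8193.8704

$8,193.87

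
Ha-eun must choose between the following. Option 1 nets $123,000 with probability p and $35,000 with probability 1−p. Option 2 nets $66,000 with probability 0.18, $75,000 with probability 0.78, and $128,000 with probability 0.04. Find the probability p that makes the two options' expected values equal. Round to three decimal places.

EV(Option 2) = 0.18 × 66000 + 0.78 × 75000 + 0.04 × 128000 = 11880 + 58500 + 5120 = 75500
p·123000 + (1−p)·35000 = 75500
88000p + 35000 = 75500
p = (75500 − 35000) / 88000

p = 0.460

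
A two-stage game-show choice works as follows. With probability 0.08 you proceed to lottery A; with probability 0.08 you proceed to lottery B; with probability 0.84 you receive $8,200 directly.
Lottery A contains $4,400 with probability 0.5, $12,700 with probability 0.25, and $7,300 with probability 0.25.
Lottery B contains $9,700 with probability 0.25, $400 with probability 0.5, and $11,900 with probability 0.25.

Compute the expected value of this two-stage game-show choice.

$7,912

EV(A) = 0.5 × 4400 + 0.25 × 12700 + 0.25 × 7300 = 2200 + 3175 + 1825 = 7200
EV(B) = 0.25 × 9700 + 0.5 × 400 + 0.25 × 11900 = 2425 + 200 + 2975 = 5600
Branch C: 8200 (certain)
Overall = 0.08 × 7200 + 0.08 × 5600 + 0.84 × 8200 = 576 + 448 + 6888 = 7912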